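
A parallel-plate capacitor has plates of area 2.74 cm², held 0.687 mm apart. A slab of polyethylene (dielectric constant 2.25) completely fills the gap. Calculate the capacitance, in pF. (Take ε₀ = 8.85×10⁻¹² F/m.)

7.94 pF

A = 2.74 cm² = 2.74×10⁻⁴ m².
C = κε₀A/d = 2.25 × 8.85×10⁻¹² × 2.74×10⁻⁴ / 6.87×10⁻⁴ = 7.94×10⁻¹² F.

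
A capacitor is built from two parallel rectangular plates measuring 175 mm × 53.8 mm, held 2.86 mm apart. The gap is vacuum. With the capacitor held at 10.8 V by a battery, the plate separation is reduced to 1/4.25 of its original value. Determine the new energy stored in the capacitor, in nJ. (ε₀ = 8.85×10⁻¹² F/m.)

A = 175 × 53.8 mm² = 9.42×10⁻³ m².
Initially C₁ = ε₀A/d = 8.85×10⁻¹² × 9.42×10⁻³ / 2.86×10⁻³ = 2.91×10⁻¹¹ F.
U₁ = 1.70×10⁻⁹ J.
Battery connected ⇒ V is held fixed. C₂ = 4.25 C₁ and U = ½CV², so U₂/U₁ = C₂/C₁ = 4.25.
U₂ = 4.25 × 1.70×10⁻⁹ = 7.22×10⁻⁹ J.

7.22 nJ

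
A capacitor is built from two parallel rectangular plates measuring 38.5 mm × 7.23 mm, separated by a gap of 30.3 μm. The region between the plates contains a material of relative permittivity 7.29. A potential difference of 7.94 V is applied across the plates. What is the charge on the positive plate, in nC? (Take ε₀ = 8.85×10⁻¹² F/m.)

Q ≈ 4.71 nC

A = 38.5 × 7.23 mm² = 2.78×10⁻⁴ m².
C = κε₀A/d = 7.29 × 8.85×10⁻¹² × 2.78×10⁻⁴ / 3.03×10⁻⁵ = 5.93×10⁻¹⁰ F.
Q = CV = 5.93×10⁻¹⁰ × 7.94 = 4.71×10⁻⁹ C.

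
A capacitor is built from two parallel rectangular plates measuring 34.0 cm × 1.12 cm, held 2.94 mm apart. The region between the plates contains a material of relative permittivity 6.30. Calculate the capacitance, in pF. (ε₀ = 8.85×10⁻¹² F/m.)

72.2 pF

A = 34.0 × 1.12 cm² = 3.81×10⁻³ m².
C = κε₀A/d = 6.30 × 8.85×10⁻¹² × 3.81×10⁻³ / 2.94×10⁻³ = 7.22×10⁻¹¹ F.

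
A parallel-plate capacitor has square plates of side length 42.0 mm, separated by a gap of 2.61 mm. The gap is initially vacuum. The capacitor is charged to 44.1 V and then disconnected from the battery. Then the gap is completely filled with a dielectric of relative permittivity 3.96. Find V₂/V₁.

Isolated ⇒ Q is held fixed.
C₂ = 3.96 C₁ and V = Q/C, so V₂/V₁ = C₁/C₂ = 0.253.

V₂/V₁ ≈ 0.253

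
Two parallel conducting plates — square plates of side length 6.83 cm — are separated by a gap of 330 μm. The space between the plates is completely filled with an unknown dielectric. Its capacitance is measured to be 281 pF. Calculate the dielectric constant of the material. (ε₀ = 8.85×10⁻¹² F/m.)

A = (6.83 cm)² = 4.66×10⁻³ m².
κ = Cd/(ε₀A) = 2.81×10⁻¹⁰ × 3.30×10⁻⁴ / (8.85×10⁻¹² × 4.66×10⁻³) = 2.25.

2.25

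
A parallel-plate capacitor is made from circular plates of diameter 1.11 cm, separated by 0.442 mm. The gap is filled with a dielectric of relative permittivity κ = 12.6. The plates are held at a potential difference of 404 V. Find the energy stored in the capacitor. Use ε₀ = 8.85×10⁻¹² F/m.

A = π(1.11/2 cm)² = 9.68×10⁻⁵ m².
C = κε₀A/d = 12.6 × 8.85×10⁻¹² × 9.68×10⁻⁵ / 4.42×10⁻⁴ = 2.44×10⁻¹¹ F.
U = ½CV² = ½ × 2.44×10⁻¹¹ × (404)² = 1.99×10⁻⁶ J.

U ≈ 1.99 μJ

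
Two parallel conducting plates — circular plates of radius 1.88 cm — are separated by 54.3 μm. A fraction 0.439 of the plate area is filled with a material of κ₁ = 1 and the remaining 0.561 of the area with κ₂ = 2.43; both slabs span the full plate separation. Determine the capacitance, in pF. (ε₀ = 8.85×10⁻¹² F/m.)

326 pF

A = π(1.88 cm)² = 1.11×10⁻³ m².
Side-by-side slabs ⇒ two capacitors in parallel, each spanning the full gap.
C₁ = κ₁ε₀A₁/d = 1.00 × 8.85×10⁻¹² × 4.87×10⁻⁴ / 5.43×10⁻⁵ = 7.94×10⁻¹¹ F.
C₂ = κ₂ε₀A₂/d = 2.43 × 8.85×10⁻¹² × 6.23×10⁻⁴ / 5.43×10⁻⁵ = 2.47×10⁻¹⁰ F.
C = C₁ + C₂ = 3.26×10⁻¹⁰ F.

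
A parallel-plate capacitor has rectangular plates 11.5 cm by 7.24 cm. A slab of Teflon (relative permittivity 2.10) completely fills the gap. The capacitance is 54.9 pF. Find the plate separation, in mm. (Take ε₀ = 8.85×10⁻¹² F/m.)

A = 11.5 × 7.24 cm² = 8.33×10⁻³ m².
d = κε₀A/C = 2.10 × 8.85×10⁻¹² × 8.33×10⁻³ / 5.49×10⁻¹¹ = 2.82×10⁻³ m.

2.82 mm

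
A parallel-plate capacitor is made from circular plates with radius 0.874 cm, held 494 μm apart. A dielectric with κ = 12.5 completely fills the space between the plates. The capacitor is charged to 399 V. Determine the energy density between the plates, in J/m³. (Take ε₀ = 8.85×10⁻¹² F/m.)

36.1 J/m³

E = V/d = 399 / 4.94×10⁻⁴ = 8.08×10⁵ V/m.
u = ½κε₀E² = ½ × 12.5 × 8.85×10⁻¹² × (8.08×10⁵)² = 36.1 J/m³.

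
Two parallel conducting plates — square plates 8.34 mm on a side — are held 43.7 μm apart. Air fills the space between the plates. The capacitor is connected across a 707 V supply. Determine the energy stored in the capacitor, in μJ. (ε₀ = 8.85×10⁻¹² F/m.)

3.52 μJ

A = (8.34 mm)² = 6.96×10⁻⁵ m².
C = ε₀A/d = 8.85×10⁻¹² × 6.96×10⁻⁵ / 4.37×10⁻⁵ = 1.41×10⁻¹¹ F.
U = ½CV² = ½ × 1.41×10⁻¹¹ × (707)² = 3.52×10⁻⁶ J.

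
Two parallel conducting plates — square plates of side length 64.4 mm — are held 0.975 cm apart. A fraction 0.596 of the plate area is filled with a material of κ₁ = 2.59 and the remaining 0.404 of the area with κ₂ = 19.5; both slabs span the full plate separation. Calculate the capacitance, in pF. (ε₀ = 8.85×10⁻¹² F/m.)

35.5 pF

A = (64.4 mm)² = 4.15×10⁻³ m².
Side-by-side slabs ⇒ two capacitors in parallel, each spanning the full gap.
C₁ = κ₁ε₀A₁/d = 2.59 × 8.85×10⁻¹² × 2.47×10⁻³ / 9.75×10⁻³ = 5.81×10⁻¹² F.
C₂ = κ₂ε₀A₂/d = 19.5 × 8.85×10⁻¹² × 1.68×10⁻³ / 9.75×10⁻³ = 2.97×10⁻¹¹ F.
C = C₁ + C₂ = 3.55×10⁻¹¹ F.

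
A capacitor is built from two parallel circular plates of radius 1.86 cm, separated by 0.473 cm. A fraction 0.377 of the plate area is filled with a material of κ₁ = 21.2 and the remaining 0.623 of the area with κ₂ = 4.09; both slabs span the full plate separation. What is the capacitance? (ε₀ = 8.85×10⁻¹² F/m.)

A = π(1.86 cm)² = 1.09×10⁻³ m².
Side-by-side slabs ⇒ two capacitors in parallel, each spanning the full gap.
C₁ = κ₁ε₀A₁/d = 21.2 × 8.85×10⁻¹² × 4.10×10⁻⁴ / 4.73×10⁻³ = 1.63×10⁻¹¹ F.
C₂ = κ₂ε₀A₂/d = 4.09 × 8.85×10⁻¹² × 6.77×10⁻⁴ / 4.73×10⁻³ = 5.18×10⁻¹² F.
C = C₁ + C₂ = 2.14×10⁻¹¹ F.

21.4 pF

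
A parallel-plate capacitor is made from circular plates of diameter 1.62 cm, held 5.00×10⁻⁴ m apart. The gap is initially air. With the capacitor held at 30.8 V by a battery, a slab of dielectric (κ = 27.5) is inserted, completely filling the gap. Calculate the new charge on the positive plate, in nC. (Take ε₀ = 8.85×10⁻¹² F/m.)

3.09 nC

A = π(1.62/2 cm)² = 2.06×10⁻⁴ m².
Initially C₁ = ε₀A/d = 8.85×10⁻¹² × 2.06×10⁻⁴ / 5.00×10⁻⁴ = 3.65×10⁻¹² F.
Q₁ = 1.12×10⁻¹⁰ C.
Battery connected ⇒ V is held fixed. C₂ = 27.5 C₁ and Q = CV, so Q₂/Q₁ = C₂/C₁ = 27.5.
Q₂ = 27.5 × 1.12×10⁻¹⁰ = 3.09×10⁻⁹ C.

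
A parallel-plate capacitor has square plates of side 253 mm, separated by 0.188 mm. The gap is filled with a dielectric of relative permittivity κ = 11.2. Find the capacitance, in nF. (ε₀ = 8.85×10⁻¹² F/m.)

C ≈ 33.7 nF

A = (253 mm)² = 6.40×10⁻² m².
C = κε₀A/d = 11.2 × 8.85×10⁻¹² × 6.40×10⁻² / 1.88×10⁻⁴ = 3.37×10⁻⁸ F.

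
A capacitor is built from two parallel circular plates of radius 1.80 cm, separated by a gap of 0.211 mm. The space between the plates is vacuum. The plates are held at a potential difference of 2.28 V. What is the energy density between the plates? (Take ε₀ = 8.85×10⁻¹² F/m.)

0.517 mJ/m³

E = V/d = 2.28 / 2.11×10⁻⁴ = 1.08×10⁴ V/m.
u = ½ε₀E² = ½ × 8.85×10⁻¹² × (1.08×10⁴)² = 5.17×10⁻⁴ J/m³.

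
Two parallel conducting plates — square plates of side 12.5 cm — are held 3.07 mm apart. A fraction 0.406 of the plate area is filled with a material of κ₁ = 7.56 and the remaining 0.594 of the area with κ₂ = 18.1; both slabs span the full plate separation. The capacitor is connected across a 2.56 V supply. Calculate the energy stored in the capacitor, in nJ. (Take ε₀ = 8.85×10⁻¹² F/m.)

A = (12.5 cm)² = 1.56×10⁻² m².
Side-by-side slabs ⇒ two capacitors in parallel, each spanning the full gap.
C₁ = κ₁ε₀A₁/d = 7.56 × 8.85×10⁻¹² × 6.34×10⁻³ / 3.07×10⁻³ = 1.38×10⁻¹⁰ F.
C₂ = κ₂ε₀A₂/d = 18.1 × 8.85×10⁻¹² × 9.28×10⁻³ / 3.07×10⁻³ = 4.84×10⁻¹⁰ F.
C = C₁ + C₂ = 6.23×10⁻¹⁰ F.
U = ½CV² = ½ × 6.23×10⁻¹⁰ × (2.56)² = 2.04×10⁻⁹ J.

2.04 nJ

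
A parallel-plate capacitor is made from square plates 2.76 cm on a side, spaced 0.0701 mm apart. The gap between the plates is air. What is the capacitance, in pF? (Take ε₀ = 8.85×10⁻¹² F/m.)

A = (2.76 cm)² = 7.62×10⁻⁴ m².
C = ε₀A/d = 8.85×10⁻¹² × 7.62×10⁻⁴ / 7.01×10⁻⁵ = 9.62×10⁻¹¹ F.

C ≈ 96.2 pF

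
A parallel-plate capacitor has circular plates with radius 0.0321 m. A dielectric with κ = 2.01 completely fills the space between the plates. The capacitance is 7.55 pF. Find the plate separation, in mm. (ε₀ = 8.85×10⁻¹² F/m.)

A = π(0.0321 m)² = 3.24×10⁻³ m².
d = κε₀A/C = 2.01 × 8.85×10⁻¹² × 3.24×10⁻³ / 7.55×10⁻¹² = 7.63×10⁻³ m.

7.63 mm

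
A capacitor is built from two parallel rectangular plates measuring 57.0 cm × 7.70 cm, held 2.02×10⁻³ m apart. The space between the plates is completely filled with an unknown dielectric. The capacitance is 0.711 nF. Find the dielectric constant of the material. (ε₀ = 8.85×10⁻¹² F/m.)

A = 57.0 × 7.70 cm² = 4.39×10⁻² m².
κ = Cd/(ε₀A) = 7.11×10⁻¹⁰ × 2.02×10⁻³ / (8.85×10⁻¹² × 4.39×10⁻²) = 3.70.

3.70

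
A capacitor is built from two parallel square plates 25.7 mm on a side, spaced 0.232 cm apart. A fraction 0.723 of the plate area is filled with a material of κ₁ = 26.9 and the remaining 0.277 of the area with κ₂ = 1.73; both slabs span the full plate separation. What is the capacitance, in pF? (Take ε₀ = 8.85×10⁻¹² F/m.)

50.2 pF

A = (25.7 mm)² = 6.60×10⁻⁴ m².
Side-by-side slabs ⇒ two capacitors in parallel, each spanning the full gap.
C₁ = κ₁ε₀A₁/d = 26.9 × 8.85×10⁻¹² × 4.78×10⁻⁴ / 2.32×10⁻³ = 4.90×10⁻¹¹ F.
C₂ = κ₂ε₀A₂/d = 1.73 × 8.85×10⁻¹² × 1.83×10⁻⁴ / 2.32×10⁻³ = 1.21×10⁻¹² F.
C = C₁ + C₂ = 5.02×10⁻¹¹ F.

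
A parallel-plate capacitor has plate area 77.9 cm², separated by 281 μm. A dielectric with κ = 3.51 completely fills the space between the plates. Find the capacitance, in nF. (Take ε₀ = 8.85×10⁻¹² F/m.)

A = 77.9 cm² = 7.79×10⁻³ m².
C = κε₀A/d = 3.51 × 8.85×10⁻¹² × 7.79×10⁻³ / 2.81×10⁻⁴ = 8.61×10⁻¹⁰ F.

C ≈ 0.861 nF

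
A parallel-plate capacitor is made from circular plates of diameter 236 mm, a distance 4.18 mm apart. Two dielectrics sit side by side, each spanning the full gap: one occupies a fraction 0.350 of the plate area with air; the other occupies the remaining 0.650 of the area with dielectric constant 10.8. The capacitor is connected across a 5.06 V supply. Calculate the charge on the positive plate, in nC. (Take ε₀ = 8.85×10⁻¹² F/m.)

Q ≈ 3.45 nC

A = π(236/2 mm)² = 4.37×10⁻² m².
Side-by-side slabs ⇒ two capacitors in parallel, each spanning the full gap.
C₁ = κ₁ε₀A₁/d = 1.00 × 8.85×10⁻¹² × 1.53×10⁻² / 4.18×10⁻³ = 3.24×10⁻¹¹ F.
C₂ = κ₂ε₀A₂/d = 10.8 × 8.85×10⁻¹² × 2.84×10⁻² / 4.18×10⁻³ = 6.50×10⁻¹⁰ F.
C = C₁ + C₂ = 6.83×10⁻¹⁰ F.
Q = CV = 6.83×10⁻¹⁰ × 5.06 = 3.45×10⁻⁹ C.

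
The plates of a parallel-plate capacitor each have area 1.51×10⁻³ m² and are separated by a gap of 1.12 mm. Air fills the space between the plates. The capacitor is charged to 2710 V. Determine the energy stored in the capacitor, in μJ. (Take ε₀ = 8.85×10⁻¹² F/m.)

U ≈ 43.8 μJ

C = ε₀A/d = 8.85×10⁻¹² × 1.51×10⁻³ / 1.12×10⁻³ = 1.19×10⁻¹¹ F.
U = ½CV² = ½ × 1.19×10⁻¹¹ × (2710)² = 4.38×10⁻⁵ J.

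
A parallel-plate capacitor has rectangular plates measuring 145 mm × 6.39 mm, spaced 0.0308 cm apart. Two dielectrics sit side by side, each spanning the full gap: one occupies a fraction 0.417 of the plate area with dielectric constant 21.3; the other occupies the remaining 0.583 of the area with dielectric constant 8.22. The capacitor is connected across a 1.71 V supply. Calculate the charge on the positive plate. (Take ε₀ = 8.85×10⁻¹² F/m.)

Q ≈ 0.623 nC

A = 145 × 6.39 mm² = 9.27×10⁻⁴ m².
Side-by-side slabs ⇒ two capacitors in parallel, each spanning the full gap.
C₁ = κ₁ε₀A₁/d = 21.3 × 8.85×10⁻¹² × 3.86×10⁻⁴ / 3.08×10⁻⁴ = 2.36×10⁻¹⁰ F.
C₂ = κ₂ε₀A₂/d = 8.22 × 8.85×10⁻¹² × 5.40×10⁻⁴ / 3.08×10⁻⁴ = 1.28×10⁻¹⁰ F.
C = C₁ + C₂ = 3.64×10⁻¹⁰ F.
Q = CV = 3.64×10⁻¹⁰ × 1.71 = 6.23×10⁻¹⁰ C.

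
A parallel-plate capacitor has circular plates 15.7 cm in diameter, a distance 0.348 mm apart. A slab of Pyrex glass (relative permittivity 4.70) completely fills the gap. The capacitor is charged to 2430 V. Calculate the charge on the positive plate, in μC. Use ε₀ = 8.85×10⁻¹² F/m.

A = π(15.7/2 cm)² = 1.94×10⁻² m².
C = κε₀A/d = 4.70 × 8.85×10⁻¹² × 1.94×10⁻² / 3.48×10⁻⁴ = 2.31×10⁻⁹ F.
Q = CV = 2.31×10⁻⁹ × 2430 = 5.62×10⁻⁶ C.

Q ≈ 5.62 μC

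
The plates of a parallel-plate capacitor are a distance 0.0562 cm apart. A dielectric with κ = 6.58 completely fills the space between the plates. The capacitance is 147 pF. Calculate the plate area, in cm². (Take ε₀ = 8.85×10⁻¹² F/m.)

A ≈ 14.2 cm²

A = Cd/(κε₀) = 1.47×10⁻¹⁰ × 5.62×10⁻⁴ / (6.58 × 8.85×10⁻¹²) = 1.42×10⁻³ m².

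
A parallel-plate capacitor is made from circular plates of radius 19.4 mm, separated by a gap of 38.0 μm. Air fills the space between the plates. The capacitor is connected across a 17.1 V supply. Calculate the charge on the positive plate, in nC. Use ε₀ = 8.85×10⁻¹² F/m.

Q ≈ 4.71 nC

A = π(19.4 mm)² = 1.18×10⁻³ m².
C = ε₀A/d = 8.85×10⁻¹² × 1.18×10⁻³ / 3.80×10⁻⁵ = 2.75×10⁻¹⁰ F.
Q = CV = 2.75×10⁻¹⁰ × 17.1 = 4.71×10⁻⁹ C.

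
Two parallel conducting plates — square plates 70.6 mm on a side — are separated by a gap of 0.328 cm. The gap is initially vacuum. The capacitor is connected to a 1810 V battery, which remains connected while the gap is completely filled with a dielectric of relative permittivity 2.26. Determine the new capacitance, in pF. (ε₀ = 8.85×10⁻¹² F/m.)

A = (70.6 mm)² = 4.98×10⁻³ m².
Initially C₁ = ε₀A/d = 8.85×10⁻¹² × 4.98×10⁻³ / 3.28×10⁻³ = 1.34×10⁻¹¹ F.
C = κε₀A/d scales with κ, so C₂/C₁ = κ = 2.26.
C₂ = 2.26 × 1.34×10⁻¹¹ = 3.04×10⁻¹¹ F.

C ≈ 30.4 pF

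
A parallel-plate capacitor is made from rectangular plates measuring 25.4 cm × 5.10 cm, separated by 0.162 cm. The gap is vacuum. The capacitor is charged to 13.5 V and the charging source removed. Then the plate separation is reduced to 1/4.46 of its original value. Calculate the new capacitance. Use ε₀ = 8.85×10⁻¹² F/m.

316 pF

A = 25.4 × 5.10 cm² = 1.30×10⁻² m².
Initially C₁ = ε₀A/d = 8.85×10⁻¹² × 1.30×10⁻² / 1.62×10⁻³ = 7.08×10⁻¹¹ F.
C = ε₀A/d scales as 1/d, so C₂/C₁ = d₁/d₂ = 4.46.
C₂ = 4.46 × 7.08×10⁻¹¹ = 3.16×10⁻¹⁰ F.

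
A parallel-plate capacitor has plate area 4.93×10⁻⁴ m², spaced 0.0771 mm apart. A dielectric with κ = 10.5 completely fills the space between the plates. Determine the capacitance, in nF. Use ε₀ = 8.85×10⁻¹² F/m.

C ≈ 0.594 nF

C = κε₀A/d = 10.5 × 8.85×10⁻¹² × 4.93×10⁻⁴ / 7.71×10⁻⁵ = 5.94×10⁻¹⁰ F.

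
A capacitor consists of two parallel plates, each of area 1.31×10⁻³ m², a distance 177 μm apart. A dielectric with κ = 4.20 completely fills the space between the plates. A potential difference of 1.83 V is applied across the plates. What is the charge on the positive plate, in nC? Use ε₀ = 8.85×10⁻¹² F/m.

Q ≈ 0.503 nC

C = κε₀A/d = 4.20 × 8.85×10⁻¹² × 1.31×10⁻³ / 1.77×10⁻⁴ = 2.75×10⁻¹⁰ F.
Q = CV = 2.75×10⁻¹⁰ × 1.83 = 5.03×10⁻¹⁰ C.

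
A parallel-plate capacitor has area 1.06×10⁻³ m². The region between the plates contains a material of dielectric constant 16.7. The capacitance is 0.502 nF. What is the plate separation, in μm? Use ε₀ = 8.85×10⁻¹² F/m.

d ≈ 312 μm

d = κε₀A/C = 16.7 × 8.85×10⁻¹² × 1.06×10⁻³ / 5.02×10⁻¹⁰ = 3.12×10⁻⁴ m.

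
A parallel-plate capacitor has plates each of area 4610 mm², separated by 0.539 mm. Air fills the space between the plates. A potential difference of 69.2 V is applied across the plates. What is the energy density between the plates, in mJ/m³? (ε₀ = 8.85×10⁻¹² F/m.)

E = V/d = 69.2 / 5.39×10⁻⁴ = 1.28×10⁵ V/m.
u = ½ε₀E² = ½ × 8.85×10⁻¹² × (1.28×10⁵)² = 7.29×10⁻² J/m³.

u ≈ 72.9 mJ/m³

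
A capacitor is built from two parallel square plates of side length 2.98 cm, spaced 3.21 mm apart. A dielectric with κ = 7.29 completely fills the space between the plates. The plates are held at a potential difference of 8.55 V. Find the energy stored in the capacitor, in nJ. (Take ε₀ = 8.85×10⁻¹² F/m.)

U ≈ 0.652 nJ

A = (2.98 cm)² = 8.88×10⁻⁴ m².
C = κε₀A/d = 7.29 × 8.85×10⁻¹² × 8.88×10⁻⁴ / 3.21×10⁻³ = 1.78×10⁻¹¹ F.
U = ½CV² = ½ × 1.78×10⁻¹¹ × (8.55)² = 6.52×10⁻¹⁰ J.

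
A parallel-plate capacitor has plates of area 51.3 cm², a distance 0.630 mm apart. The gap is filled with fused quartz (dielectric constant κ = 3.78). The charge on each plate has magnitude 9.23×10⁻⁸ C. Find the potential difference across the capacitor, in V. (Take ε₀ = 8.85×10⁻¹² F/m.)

A = 51.3 cm² = 5.13×10⁻³ m².
C = κε₀A/d = 3.78 × 8.85×10⁻¹² × 5.13×10⁻³ / 6.30×10⁻⁴ = 2.72×10⁻¹⁰ F.
V = Q/C = 9.23×10⁻⁸ / 2.72×10⁻¹⁰ = 3.39×10² V.

V ≈ 339 V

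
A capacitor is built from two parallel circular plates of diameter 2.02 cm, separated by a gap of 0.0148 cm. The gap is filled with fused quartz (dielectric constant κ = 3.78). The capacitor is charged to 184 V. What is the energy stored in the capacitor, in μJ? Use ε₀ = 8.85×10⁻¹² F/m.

U ≈ 1.23 μJ

A = π(2.02/2 cm)² = 3.20×10⁻⁴ m².
C = κε₀A/d = 3.78 × 8.85×10⁻¹² × 3.20×10⁻⁴ / 1.48×10⁻⁴ = 7.24×10⁻¹¹ F.
U = ½CV² = ½ × 7.24×10⁻¹¹ × (184)² = 1.23×10⁻⁶ J.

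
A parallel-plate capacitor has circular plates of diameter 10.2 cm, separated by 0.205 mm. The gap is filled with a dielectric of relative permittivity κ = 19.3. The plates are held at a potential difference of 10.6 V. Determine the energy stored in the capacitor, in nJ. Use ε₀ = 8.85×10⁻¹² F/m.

U ≈ 382 nJ

A = π(10.2/2 cm)² = 8.17×10⁻³ m².
C = κε₀A/d = 19.3 × 8.85×10⁻¹² × 8.17×10⁻³ / 2.05×10⁻⁴ = 6.81×10⁻⁹ F.
U = ½CV² = ½ × 6.81×10⁻⁹ × (10.6)² = 3.82×10⁻⁷ J.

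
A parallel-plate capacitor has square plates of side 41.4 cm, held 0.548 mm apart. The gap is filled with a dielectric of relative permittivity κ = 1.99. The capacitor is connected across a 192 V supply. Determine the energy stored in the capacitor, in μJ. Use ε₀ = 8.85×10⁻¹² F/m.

A = (41.4 cm)² = 0.171 m².
C = κε₀A/d = 1.99 × 8.85×10⁻¹² × 0.171 / 5.48×10⁻⁴ = 5.51×10⁻⁹ F.
U = ½CV² = ½ × 5.51×10⁻⁹ × (192)² = 1.02×10⁻⁴ J.

102 μJ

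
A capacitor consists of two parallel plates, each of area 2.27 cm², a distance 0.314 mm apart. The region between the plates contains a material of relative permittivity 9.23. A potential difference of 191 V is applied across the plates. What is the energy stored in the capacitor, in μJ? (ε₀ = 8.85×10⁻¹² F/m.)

U ≈ 1.08 μJ

A = 2.27 cm² = 2.27×10⁻⁴ m².
C = κε₀A/d = 9.23 × 8.85×10⁻¹² × 2.27×10⁻⁴ / 3.14×10⁻⁴ = 5.91×10⁻¹¹ F.
U = ½CV² = ½ × 5.91×10⁻¹¹ × (191)² = 1.08×10⁻⁶ J.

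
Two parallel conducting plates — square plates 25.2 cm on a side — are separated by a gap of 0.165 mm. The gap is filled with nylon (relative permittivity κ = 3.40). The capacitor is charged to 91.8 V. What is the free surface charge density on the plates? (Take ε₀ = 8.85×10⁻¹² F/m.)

16.7 μC/m²

A = (25.2 cm)² = 6.35×10⁻² m².
C = κε₀A/d = 3.40 × 8.85×10⁻¹² × 6.35×10⁻² / 1.65×10⁻⁴ = 1.16×10⁻⁸ F.
σ = Q/A = CV/A = 1.16×10⁻⁸ × 91.8 / 6.35×10⁻² = 1.67×10⁻⁵ C/m².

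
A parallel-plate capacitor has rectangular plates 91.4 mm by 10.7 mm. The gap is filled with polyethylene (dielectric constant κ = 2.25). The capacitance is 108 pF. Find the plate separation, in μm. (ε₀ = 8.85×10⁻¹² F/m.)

d ≈ 180 μm

A = 91.4 × 10.7 mm² = 9.78×10⁻⁴ m².
d = κε₀A/C = 2.25 × 8.85×10⁻¹² × 9.78×10⁻⁴ / 1.08×10⁻¹⁰ = 1.80×10⁻⁴ m.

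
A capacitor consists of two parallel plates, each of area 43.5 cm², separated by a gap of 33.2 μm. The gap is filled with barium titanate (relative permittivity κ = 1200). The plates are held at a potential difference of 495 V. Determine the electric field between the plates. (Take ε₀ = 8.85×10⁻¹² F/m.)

14.9 MV/m

E = V/d = 495 / 3.32×10⁻⁵ = 1.49×10⁷ V/m.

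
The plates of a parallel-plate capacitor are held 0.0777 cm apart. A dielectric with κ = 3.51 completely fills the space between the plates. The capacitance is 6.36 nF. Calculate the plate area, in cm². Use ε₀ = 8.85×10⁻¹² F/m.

A ≈ 1591 cm²

A = Cd/(κε₀) = 6.36×10⁻⁹ × 7.77×10⁻⁴ / (3.51 × 8.85×10⁻¹²) = 0.159 m².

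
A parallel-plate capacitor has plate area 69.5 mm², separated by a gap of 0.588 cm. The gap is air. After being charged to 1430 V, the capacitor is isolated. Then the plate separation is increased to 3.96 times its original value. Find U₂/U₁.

Isolated ⇒ Q is held fixed.
C₂ = 0.253 C₁ and U = Q²/(2C), so U₂/U₁ = C₁/C₂ = 3.96.

U₂/U₁ ≈ 3.96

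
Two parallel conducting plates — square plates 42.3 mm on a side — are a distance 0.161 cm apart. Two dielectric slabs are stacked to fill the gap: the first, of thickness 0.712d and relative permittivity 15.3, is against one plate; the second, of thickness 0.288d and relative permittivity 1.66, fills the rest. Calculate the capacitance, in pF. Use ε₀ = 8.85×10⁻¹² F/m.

A = (42.3 mm)² = 1.79×10⁻³ m².
Stacked slabs ⇒ two capacitors in series, each with the full plate area.
C₁ = κ₁ε₀A/d₁ = 15.3 × 8.85×10⁻¹² × 1.79×10⁻³ / 1.15×10⁻³ = 2.11×10⁻¹⁰ F.
C₂ = κ₂ε₀A/d₂ = 1.66 × 8.85×10⁻¹² × 1.79×10⁻³ / 4.64×10⁻⁴ = 5.67×10⁻¹¹ F.
C = (1/C₁ + 1/C₂)⁻¹ = 4.47×10⁻¹¹ F.

C ≈ 44.7 pF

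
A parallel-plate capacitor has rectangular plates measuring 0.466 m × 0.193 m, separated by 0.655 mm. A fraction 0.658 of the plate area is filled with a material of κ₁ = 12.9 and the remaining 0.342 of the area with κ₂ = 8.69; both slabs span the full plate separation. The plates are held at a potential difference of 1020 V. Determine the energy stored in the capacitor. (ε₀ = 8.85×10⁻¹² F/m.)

U ≈ 7.24 mJ

A = 0.466 × 0.193 m² = 8.99×10⁻² m².
Side-by-side slabs ⇒ two capacitors in parallel, each spanning the full gap.
C₁ = κ₁ε₀A₁/d = 12.9 × 8.85×10⁻¹² × 5.92×10⁻² / 6.55×10⁻⁴ = 1.03×10⁻⁸ F.
C₂ = κ₂ε₀A₂/d = 8.69 × 8.85×10⁻¹² × 3.08×10⁻² / 6.55×10⁻⁴ = 3.61×10⁻⁹ F.
C = C₁ + C₂ = 1.39×10⁻⁸ F.
U = ½CV² = ½ × 1.39×10⁻⁸ × (1020)² = 7.24×10⁻³ J.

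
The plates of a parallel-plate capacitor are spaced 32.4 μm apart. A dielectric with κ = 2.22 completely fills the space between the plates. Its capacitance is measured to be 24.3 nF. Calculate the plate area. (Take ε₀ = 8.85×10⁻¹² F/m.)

A = Cd/(κε₀) = 2.43×10⁻⁸ × 3.24×10⁻⁵ / (2.22 × 8.85×10⁻¹²) = 4.01×10⁻² m².

401 cm²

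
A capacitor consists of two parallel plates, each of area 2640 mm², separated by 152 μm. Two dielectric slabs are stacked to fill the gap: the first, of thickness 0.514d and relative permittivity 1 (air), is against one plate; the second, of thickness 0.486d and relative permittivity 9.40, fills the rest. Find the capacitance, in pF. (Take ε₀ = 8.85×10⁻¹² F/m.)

A = 2640 mm² = 2.64×10⁻³ m².
Stacked slabs ⇒ two capacitors in series, each with the full plate area.
C₁ = κ₁ε₀A/d₁ = 1.00 × 8.85×10⁻¹² × 2.64×10⁻³ / 7.81×10⁻⁵ = 2.99×10⁻¹⁰ F.
C₂ = κ₂ε₀A/d₂ = 9.40 × 8.85×10⁻¹² × 2.64×10⁻³ / 7.39×10⁻⁵ = 2.97×10⁻⁹ F.
C = (1/C₁ + 1/C₂)⁻¹ = 2.72×10⁻¹⁰ F.

C ≈ 272 pF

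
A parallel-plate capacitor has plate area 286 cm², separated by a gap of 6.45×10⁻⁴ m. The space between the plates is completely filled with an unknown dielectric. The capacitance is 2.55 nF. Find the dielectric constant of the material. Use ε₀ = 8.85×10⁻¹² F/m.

6.50

A = 286 cm² = 2.86×10⁻² m².
κ = Cd/(ε₀A) = 2.55×10⁻⁹ × 6.45×10⁻⁴ / (8.85×10⁻¹² × 2.86×10⁻²) = 6.50.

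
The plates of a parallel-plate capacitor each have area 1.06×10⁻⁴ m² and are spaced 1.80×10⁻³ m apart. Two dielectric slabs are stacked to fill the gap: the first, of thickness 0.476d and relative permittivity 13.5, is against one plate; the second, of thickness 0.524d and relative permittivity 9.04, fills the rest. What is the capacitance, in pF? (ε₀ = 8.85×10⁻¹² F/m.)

Stacked slabs ⇒ two capacitors in series, each with the full plate area.
C₁ = κ₁ε₀A/d₁ = 13.5 × 8.85×10⁻¹² × 1.06×10⁻⁴ / 8.57×10⁻⁴ = 1.48×10⁻¹¹ F.
C₂ = κ₂ε₀A/d₂ = 9.04 × 8.85×10⁻¹² × 1.06×10⁻⁴ / 9.43×10⁻⁴ = 8.99×10⁻¹² F.
C = (1/C₁ + 1/C₂)⁻¹ = 5.59×10⁻¹² F.

5.59 pF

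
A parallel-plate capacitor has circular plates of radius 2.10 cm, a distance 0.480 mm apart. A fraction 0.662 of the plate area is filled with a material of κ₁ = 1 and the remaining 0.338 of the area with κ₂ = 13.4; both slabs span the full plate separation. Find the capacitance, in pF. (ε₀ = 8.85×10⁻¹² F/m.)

A = π(2.10 cm)² = 1.39×10⁻³ m².
Side-by-side slabs ⇒ two capacitors in parallel, each spanning the full gap.
C₁ = κ₁ε₀A₁/d = 1.00 × 8.85×10⁻¹² × 9.17×10⁻⁴ / 4.80×10⁻⁴ = 1.69×10⁻¹¹ F.
C₂ = κ₂ε₀A₂/d = 13.4 × 8.85×10⁻¹² × 4.68×10⁻⁴ / 4.80×10⁻⁴ = 1.16×10⁻¹⁰ F.
C = C₁ + C₂ = 1.33×10⁻¹⁰ F.

133 pF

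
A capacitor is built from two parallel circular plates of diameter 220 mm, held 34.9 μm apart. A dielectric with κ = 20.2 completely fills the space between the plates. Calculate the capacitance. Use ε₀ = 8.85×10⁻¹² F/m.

C ≈ 195 nF

A = π(220/2 mm)² = 3.80×10⁻² m².
C = κε₀A/d = 20.2 × 8.85×10⁻¹² × 3.80×10⁻² / 3.49×10⁻⁵ = 1.95×10⁻⁷ F.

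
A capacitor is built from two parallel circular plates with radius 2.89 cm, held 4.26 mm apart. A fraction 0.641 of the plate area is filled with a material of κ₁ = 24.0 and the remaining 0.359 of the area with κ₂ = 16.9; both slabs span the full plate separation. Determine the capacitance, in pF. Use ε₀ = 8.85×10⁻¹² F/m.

117 pF

A = π(2.89 cm)² = 2.62×10⁻³ m².
Side-by-side slabs ⇒ two capacitors in parallel, each spanning the full gap.
C₁ = κ₁ε₀A₁/d = 24.0 × 8.85×10⁻¹² × 1.68×10⁻³ / 4.26×10⁻³ = 8.39×10⁻¹¹ F.
C₂ = κ₂ε₀A₂/d = 16.9 × 8.85×10⁻¹² × 9.42×10⁻⁴ / 4.26×10⁻³ = 3.31×10⁻¹¹ F.
C = C₁ + C₂ = 1.17×10⁻¹⁰ F.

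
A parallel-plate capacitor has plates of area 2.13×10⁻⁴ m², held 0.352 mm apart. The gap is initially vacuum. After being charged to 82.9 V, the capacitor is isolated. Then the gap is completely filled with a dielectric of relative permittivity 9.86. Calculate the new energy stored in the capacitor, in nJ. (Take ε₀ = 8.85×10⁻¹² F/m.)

U ≈ 1.87 nJ

Initially C₁ = ε₀A/d = 8.85×10⁻¹² × 2.13×10⁻⁴ / 3.52×10⁻⁴ = 5.36×10⁻¹² F.
U₁ = 1.84×10⁻⁸ J.
Isolated ⇒ Q is held fixed. C₂ = 9.86 C₁ and U = Q²/(2C), so U₂/U₁ = C₁/C₂ = 0.101.
U₂ = 0.101 × 1.84×10⁻⁸ = 1.87×10⁻⁹ J.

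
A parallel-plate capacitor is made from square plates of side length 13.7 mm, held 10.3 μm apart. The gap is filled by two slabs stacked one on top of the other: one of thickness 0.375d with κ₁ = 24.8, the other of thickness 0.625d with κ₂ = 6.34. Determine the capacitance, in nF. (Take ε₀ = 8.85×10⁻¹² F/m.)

A = (13.7 mm)² = 1.88×10⁻⁴ m².
Stacked slabs ⇒ two capacitors in series, each with the full plate area.
C₁ = κ₁ε₀A/d₁ = 24.8 × 8.85×10⁻¹² × 1.88×10⁻⁴ / 3.86×10⁻⁶ = 1.07×10⁻⁸ F.
C₂ = κ₂ε₀A/d₂ = 6.34 × 8.85×10⁻¹² × 1.88×10⁻⁴ / 6.44×10⁻⁶ = 1.64×10⁻⁹ F.
C = (1/C₁ + 1/C₂)⁻¹ = 1.42×10⁻⁹ F.

1.42 nF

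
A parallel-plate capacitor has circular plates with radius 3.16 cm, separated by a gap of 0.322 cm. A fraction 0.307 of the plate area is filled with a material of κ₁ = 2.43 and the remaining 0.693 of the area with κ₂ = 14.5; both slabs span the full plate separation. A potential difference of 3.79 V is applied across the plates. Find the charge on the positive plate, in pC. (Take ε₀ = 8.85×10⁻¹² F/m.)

Q ≈ 353 pC

A = π(3.16 cm)² = 3.14×10⁻³ m².
Side-by-side slabs ⇒ two capacitors in parallel, each spanning the full gap.
C₁ = κ₁ε₀A₁/d = 2.43 × 8.85×10⁻¹² × 9.63×10⁻⁴ / 3.22×10⁻³ = 6.43×10⁻¹² F.
C₂ = κ₂ε₀A₂/d = 14.5 × 8.85×10⁻¹² × 2.17×10⁻³ / 3.22×10⁻³ = 8.66×10⁻¹¹ F.
C = C₁ + C₂ = 9.31×10⁻¹¹ F.
Q = CV = 9.31×10⁻¹¹ × 3.79 = 3.53×10⁻¹⁰ C.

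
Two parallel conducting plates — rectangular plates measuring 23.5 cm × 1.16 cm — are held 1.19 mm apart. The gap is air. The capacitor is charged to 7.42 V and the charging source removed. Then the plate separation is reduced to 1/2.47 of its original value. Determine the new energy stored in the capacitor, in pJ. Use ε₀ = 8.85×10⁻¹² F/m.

A = 23.5 × 1.16 cm² = 2.73×10⁻³ m².
Initially C₁ = ε₀A/d = 8.85×10⁻¹² × 2.73×10⁻³ / 1.19×10⁻³ = 2.03×10⁻¹¹ F.
U₁ = 5.58×10⁻¹⁰ J.
Isolated ⇒ Q is held fixed. C₂ = 2.47 C₁ and U = Q²/(2C), so U₂/U₁ = C₁/C₂ = 0.405.
U₂ = 0.405 × 5.58×10⁻¹⁰ = 2.26×10⁻¹⁰ J.

226 pJ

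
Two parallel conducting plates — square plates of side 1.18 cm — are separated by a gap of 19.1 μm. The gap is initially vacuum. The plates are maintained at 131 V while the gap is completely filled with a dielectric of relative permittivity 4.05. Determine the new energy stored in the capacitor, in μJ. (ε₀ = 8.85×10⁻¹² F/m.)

U ≈ 2.24 μJ

A = (1.18 cm)² = 1.39×10⁻⁴ m².
Initially C₁ = ε₀A/d = 8.85×10⁻¹² × 1.39×10⁻⁴ / 1.91×10⁻⁵ = 6.45×10⁻¹¹ F.
U₁ = 5.54×10⁻⁷ J.
Battery connected ⇒ V is held fixed. C₂ = 4.05 C₁ and U = ½CV², so U₂/U₁ = C₂/C₁ = 4.05.
U₂ = 4.05 × 5.54×10⁻⁷ = 2.24×10⁻⁶ J.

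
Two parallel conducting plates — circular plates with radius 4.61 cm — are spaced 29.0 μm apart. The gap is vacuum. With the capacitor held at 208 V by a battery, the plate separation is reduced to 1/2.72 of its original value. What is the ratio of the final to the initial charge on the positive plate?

Q₂/Q₁ ≈ 2.72

Battery connected ⇒ V is held fixed.
C₂ = 2.72 C₁ and Q = CV, so Q₂/Q₁ = C₂/C₁ = 2.72.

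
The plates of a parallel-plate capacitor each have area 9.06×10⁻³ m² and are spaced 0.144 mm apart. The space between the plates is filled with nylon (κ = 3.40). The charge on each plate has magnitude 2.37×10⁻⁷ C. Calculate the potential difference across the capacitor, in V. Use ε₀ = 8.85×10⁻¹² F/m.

125 V

C = κε₀A/d = 3.40 × 8.85×10⁻¹² × 9.06×10⁻³ / 1.44×10⁻⁴ = 1.89×10⁻⁹ F.
V = Q/C = 2.37×10⁻⁷ / 1.89×10⁻⁹ = 1.25×10² V.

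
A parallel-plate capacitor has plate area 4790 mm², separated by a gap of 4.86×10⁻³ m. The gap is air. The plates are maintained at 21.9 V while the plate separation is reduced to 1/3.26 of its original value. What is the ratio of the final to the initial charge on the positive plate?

Battery connected ⇒ V is held fixed.
C₂ = 3.26 C₁ and Q = CV, so Q₂/Q₁ = C₂/C₁ = 3.26.

3.26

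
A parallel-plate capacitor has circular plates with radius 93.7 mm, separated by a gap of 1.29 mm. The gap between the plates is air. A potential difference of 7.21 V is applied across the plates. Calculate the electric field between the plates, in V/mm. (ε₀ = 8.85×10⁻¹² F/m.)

E = V/d = 7.21 / 1.29×10⁻³ = 5.59×10³ V/m.

E ≈ 5.59 V/mm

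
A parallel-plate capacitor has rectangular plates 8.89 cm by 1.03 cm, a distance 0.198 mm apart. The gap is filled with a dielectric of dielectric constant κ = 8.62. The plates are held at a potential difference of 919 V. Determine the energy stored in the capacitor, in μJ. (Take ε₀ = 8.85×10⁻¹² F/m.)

A = 8.89 × 1.03 cm² = 9.16×10⁻⁴ m².
C = κε₀A/d = 8.62 × 8.85×10⁻¹² × 9.16×10⁻⁴ / 1.98×10⁻⁴ = 3.53×10⁻¹⁰ F.
U = ½CV² = ½ × 3.53×10⁻¹⁰ × (919)² = 1.49×10⁻⁴ J.

149 μJ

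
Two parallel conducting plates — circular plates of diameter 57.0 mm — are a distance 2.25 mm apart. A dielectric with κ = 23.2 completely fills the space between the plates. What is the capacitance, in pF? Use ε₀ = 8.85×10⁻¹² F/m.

C ≈ 233 pF

A = π(57.0/2 mm)² = 2.55×10⁻³ m².
C = κε₀A/d = 23.2 × 8.85×10⁻¹² × 2.55×10⁻³ / 2.25×10⁻³ = 2.33×10⁻¹⁰ F.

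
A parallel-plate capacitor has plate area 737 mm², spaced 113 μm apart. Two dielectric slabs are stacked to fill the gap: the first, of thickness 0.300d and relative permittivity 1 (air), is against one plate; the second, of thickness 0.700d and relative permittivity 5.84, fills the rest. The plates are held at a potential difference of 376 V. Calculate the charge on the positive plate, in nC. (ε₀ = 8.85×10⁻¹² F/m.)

A = 737 mm² = 7.37×10⁻⁴ m².
Stacked slabs ⇒ two capacitors in series, each with the full plate area.
C₁ = κ₁ε₀A/d₁ = 1.00 × 8.85×10⁻¹² × 7.37×10⁻⁴ / 3.39×10⁻⁵ = 1.92×10⁻¹⁰ F.
C₂ = κ₂ε₀A/d₂ = 5.84 × 8.85×10⁻¹² × 7.37×10⁻⁴ / 7.91×10⁻⁵ = 4.82×10⁻¹⁰ F.
C = (1/C₁ + 1/C₂)⁻¹ = 1.37×10⁻¹⁰ F.
Q = CV = 1.37×10⁻¹⁰ × 376 = 5.17×10⁻⁸ C.

Q ≈ 51.7 nC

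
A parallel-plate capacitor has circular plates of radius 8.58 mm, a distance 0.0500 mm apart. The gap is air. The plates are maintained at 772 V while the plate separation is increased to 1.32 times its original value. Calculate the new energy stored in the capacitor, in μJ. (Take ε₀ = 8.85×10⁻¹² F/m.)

A = π(8.58 mm)² = 2.31×10⁻⁴ m².
Initially C₁ = ε₀A/d = 8.85×10⁻¹² × 2.31×10⁻⁴ / 5.00×10⁻⁵ = 4.09×10⁻¹¹ F.
U₁ = 1.22×10⁻⁵ J.
Battery connected ⇒ V is held fixed. C₂ = 0.758 C₁ and U = ½CV², so U₂/U₁ = C₂/C₁ = 0.758.
U₂ = 0.758 × 1.22×10⁻⁵ = 9.24×10⁻⁶ J.

9.24 μJ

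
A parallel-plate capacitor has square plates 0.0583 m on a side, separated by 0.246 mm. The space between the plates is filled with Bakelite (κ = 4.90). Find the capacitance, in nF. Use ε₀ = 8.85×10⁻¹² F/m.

A = (0.0583 m)² = 3.40×10⁻³ m².
C = κε₀A/d = 4.90 × 8.85×10⁻¹² × 3.40×10⁻³ / 2.46×10⁻⁴ = 5.99×10⁻¹⁰ F.

C ≈ 0.599 nF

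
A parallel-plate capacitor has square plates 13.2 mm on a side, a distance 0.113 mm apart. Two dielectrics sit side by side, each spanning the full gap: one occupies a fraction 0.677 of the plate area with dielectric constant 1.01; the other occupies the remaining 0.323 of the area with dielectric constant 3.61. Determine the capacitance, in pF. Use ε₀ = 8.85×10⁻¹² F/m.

C ≈ 25.2 pF

A = (13.2 mm)² = 1.74×10⁻⁴ m².
Side-by-side slabs ⇒ two capacitors in parallel, each spanning the full gap.
C₁ = κ₁ε₀A₁/d = 1.01 × 8.85×10⁻¹² × 1.18×10⁻⁴ / 1.13×10⁻⁴ = 9.33×10⁻¹² F.
C₂ = κ₂ε₀A₂/d = 3.61 × 8.85×10⁻¹² × 5.63×10⁻⁵ / 1.13×10⁻⁴ = 1.59×10⁻¹¹ F.
C = C₁ + C₂ = 2.52×10⁻¹¹ F.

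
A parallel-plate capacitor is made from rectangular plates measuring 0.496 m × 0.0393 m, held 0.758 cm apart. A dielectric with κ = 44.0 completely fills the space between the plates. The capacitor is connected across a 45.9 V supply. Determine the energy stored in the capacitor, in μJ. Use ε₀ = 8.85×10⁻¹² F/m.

U ≈ 1.05 μJ

A = 0.496 × 0.0393 m² = 1.95×10⁻² m².
C = κε₀A/d = 44.0 × 8.85×10⁻¹² × 1.95×10⁻² / 7.58×10⁻³ = 1.00×10⁻⁹ F.
U = ½CV² = ½ × 1.00×10⁻⁹ × (45.9)² = 1.05×10⁻⁶ J.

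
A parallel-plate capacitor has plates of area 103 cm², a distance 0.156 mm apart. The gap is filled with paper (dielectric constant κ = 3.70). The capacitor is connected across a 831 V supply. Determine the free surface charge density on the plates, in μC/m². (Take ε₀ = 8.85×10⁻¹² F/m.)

A = 103 cm² = 1.03×10⁻² m².
C = κε₀A/d = 3.70 × 8.85×10⁻¹² × 1.03×10⁻² / 1.56×10⁻⁴ = 2.16×10⁻⁹ F.
σ = Q/A = CV/A = 2.16×10⁻⁹ × 831 / 1.03×10⁻² = 1.74×10⁻⁴ C/m².

σ ≈ 174 μC/m²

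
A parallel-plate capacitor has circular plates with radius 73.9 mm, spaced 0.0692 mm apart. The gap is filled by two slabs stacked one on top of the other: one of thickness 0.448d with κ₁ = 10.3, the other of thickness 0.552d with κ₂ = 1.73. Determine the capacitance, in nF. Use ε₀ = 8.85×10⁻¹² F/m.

A = π(73.9 mm)² = 1.72×10⁻² m².
Stacked slabs ⇒ two capacitors in series, each with the full plate area.
C₁ = κ₁ε₀A/d₁ = 10.3 × 8.85×10⁻¹² × 1.72×10⁻² / 3.10×10⁻⁵ = 5.04×10⁻⁸ F.
C₂ = κ₂ε₀A/d₂ = 1.73 × 8.85×10⁻¹² × 1.72×10⁻² / 3.82×10⁻⁵ = 6.88×10⁻⁹ F.
C = (1/C₁ + 1/C₂)⁻¹ = 6.05×10⁻⁹ F.

C ≈ 6.05 nF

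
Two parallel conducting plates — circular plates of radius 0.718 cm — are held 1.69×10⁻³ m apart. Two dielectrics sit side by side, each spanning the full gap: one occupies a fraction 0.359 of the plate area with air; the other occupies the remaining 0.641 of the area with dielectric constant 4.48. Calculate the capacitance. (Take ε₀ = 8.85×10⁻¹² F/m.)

C ≈ 2.74 pF

A = π(0.718 cm)² = 1.62×10⁻⁴ m².
Side-by-side slabs ⇒ two capacitors in parallel, each spanning the full gap.
C₁ = κ₁ε₀A₁/d = 1.00 × 8.85×10⁻¹² × 5.81×10⁻⁵ / 1.69×10⁻³ = 3.04×10⁻¹³ F.
C₂ = κ₂ε₀A₂/d = 4.48 × 8.85×10⁻¹² × 1.04×10⁻⁴ / 1.69×10⁻³ = 2.44×10⁻¹² F.
C = C₁ + C₂ = 2.74×10⁻¹² F.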